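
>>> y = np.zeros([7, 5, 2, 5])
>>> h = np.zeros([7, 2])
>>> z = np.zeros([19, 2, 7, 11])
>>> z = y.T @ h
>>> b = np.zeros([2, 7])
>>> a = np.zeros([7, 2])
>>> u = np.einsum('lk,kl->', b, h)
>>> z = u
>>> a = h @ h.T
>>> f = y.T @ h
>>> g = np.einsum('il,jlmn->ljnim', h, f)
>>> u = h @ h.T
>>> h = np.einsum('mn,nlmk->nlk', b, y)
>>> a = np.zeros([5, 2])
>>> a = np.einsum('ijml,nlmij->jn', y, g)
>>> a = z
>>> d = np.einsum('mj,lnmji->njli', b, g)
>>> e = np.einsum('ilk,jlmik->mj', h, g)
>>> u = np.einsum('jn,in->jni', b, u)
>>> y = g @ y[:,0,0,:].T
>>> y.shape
(2, 5, 2, 7, 7)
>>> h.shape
(7, 5, 5)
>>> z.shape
()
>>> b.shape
(2, 7)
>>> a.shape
()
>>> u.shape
(2, 7, 7)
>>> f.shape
(5, 2, 5, 2)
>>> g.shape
(2, 5, 2, 7, 5)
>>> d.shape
(5, 7, 2, 5)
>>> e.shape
(2, 2)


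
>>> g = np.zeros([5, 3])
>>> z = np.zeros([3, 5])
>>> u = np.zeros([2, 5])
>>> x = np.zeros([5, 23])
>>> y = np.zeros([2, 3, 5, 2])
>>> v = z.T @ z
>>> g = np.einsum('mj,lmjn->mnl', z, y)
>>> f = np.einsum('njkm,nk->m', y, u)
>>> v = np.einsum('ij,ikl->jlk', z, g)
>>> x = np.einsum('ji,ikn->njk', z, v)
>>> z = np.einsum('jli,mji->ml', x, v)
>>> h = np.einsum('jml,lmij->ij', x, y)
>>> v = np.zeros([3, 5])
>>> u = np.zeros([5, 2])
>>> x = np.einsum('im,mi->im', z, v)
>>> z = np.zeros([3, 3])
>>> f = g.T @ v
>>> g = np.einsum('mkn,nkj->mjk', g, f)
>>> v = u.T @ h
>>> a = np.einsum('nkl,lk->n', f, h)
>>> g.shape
(3, 5, 2)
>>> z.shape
(3, 3)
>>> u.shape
(5, 2)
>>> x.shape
(5, 3)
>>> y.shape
(2, 3, 5, 2)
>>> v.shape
(2, 2)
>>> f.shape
(2, 2, 5)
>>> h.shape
(5, 2)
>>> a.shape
(2,)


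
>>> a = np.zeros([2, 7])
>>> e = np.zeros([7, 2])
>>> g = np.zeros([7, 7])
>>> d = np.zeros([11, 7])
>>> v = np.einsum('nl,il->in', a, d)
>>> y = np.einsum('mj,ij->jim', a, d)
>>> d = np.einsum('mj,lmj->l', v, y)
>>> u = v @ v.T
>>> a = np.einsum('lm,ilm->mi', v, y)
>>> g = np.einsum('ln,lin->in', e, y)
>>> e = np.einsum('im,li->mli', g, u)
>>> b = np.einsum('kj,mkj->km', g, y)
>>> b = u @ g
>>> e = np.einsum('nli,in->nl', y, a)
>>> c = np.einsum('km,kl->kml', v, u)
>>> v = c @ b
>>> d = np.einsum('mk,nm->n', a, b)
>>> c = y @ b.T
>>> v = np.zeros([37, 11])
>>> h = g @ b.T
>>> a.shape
(2, 7)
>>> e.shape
(7, 11)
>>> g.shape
(11, 2)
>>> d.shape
(11,)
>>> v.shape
(37, 11)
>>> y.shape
(7, 11, 2)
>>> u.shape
(11, 11)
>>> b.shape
(11, 2)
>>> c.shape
(7, 11, 11)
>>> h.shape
(11, 11)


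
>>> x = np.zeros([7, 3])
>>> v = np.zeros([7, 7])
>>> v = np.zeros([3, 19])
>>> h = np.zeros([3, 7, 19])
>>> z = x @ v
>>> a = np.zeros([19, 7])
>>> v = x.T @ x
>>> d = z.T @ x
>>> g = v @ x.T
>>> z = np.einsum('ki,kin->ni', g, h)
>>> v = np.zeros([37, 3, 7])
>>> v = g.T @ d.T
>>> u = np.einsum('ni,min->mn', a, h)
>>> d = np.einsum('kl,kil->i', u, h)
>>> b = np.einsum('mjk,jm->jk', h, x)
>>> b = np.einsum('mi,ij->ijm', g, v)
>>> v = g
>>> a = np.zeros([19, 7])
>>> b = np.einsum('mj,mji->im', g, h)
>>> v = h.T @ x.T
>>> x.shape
(7, 3)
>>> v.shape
(19, 7, 7)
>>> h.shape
(3, 7, 19)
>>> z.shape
(19, 7)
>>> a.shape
(19, 7)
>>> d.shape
(7,)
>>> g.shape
(3, 7)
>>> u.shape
(3, 19)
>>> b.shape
(19, 3)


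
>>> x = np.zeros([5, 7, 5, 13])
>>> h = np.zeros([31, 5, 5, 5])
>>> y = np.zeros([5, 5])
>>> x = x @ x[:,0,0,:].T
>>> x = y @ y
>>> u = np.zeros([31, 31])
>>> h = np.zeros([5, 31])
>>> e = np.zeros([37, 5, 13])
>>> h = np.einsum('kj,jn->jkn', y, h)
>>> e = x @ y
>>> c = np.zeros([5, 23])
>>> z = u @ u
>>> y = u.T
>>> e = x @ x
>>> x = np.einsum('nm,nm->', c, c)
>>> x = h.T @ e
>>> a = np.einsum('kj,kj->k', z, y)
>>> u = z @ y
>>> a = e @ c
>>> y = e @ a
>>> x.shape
(31, 5, 5)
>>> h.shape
(5, 5, 31)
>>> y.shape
(5, 23)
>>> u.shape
(31, 31)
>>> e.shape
(5, 5)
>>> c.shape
(5, 23)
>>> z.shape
(31, 31)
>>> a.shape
(5, 23)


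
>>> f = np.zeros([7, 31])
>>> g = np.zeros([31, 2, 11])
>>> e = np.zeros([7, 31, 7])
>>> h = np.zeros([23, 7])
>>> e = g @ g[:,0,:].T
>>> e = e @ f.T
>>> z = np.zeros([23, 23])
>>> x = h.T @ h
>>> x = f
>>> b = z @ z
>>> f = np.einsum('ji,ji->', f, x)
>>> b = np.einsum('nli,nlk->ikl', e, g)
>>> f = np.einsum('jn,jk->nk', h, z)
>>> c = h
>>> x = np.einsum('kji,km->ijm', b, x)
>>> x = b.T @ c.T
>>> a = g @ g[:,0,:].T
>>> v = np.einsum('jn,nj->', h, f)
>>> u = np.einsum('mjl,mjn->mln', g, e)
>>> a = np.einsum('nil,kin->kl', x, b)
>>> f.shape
(7, 23)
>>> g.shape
(31, 2, 11)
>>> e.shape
(31, 2, 7)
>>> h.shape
(23, 7)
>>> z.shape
(23, 23)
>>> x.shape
(2, 11, 23)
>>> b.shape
(7, 11, 2)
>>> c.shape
(23, 7)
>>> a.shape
(7, 23)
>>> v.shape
()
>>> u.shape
(31, 11, 7)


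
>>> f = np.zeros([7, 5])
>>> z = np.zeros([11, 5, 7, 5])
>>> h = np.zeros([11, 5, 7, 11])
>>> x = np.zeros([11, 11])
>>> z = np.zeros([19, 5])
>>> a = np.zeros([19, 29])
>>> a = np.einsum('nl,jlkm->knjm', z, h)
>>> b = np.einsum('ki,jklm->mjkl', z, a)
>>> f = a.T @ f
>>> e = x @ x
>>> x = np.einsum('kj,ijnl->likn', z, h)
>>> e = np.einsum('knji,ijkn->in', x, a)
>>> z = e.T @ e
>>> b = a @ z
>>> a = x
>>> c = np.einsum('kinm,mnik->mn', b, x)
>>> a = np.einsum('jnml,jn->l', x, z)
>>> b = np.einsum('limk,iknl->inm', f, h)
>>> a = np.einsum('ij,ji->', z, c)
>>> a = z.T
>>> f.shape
(11, 11, 19, 5)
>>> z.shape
(11, 11)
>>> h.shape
(11, 5, 7, 11)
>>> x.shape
(11, 11, 19, 7)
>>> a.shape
(11, 11)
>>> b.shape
(11, 7, 19)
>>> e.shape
(7, 11)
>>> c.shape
(11, 11)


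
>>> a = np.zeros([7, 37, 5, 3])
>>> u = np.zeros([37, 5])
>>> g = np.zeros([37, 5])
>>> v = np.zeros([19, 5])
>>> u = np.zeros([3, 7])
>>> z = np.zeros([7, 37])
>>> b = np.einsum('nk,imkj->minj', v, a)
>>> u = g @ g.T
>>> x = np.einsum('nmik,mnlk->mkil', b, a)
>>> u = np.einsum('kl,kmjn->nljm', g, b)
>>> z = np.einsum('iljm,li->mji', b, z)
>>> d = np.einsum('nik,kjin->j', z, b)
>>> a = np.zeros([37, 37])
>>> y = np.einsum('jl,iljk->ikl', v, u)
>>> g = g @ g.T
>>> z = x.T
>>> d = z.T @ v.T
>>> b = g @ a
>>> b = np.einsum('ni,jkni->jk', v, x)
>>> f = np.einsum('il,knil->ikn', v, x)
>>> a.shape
(37, 37)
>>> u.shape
(3, 5, 19, 7)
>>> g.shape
(37, 37)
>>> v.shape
(19, 5)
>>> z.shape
(5, 19, 3, 7)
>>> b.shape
(7, 3)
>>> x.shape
(7, 3, 19, 5)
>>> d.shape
(7, 3, 19, 19)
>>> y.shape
(3, 7, 5)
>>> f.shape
(19, 7, 3)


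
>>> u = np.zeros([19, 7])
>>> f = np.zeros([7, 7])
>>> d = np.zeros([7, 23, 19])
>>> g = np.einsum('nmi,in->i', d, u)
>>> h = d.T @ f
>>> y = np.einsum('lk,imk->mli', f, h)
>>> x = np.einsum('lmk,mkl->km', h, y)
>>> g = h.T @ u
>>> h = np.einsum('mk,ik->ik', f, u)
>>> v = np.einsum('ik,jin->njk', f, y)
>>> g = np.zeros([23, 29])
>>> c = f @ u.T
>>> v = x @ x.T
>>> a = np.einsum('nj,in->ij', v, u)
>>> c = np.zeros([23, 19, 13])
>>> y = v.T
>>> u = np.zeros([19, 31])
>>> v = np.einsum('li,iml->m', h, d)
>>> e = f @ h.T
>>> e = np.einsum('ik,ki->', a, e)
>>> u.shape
(19, 31)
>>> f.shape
(7, 7)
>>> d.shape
(7, 23, 19)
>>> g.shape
(23, 29)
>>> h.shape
(19, 7)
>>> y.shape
(7, 7)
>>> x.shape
(7, 23)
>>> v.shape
(23,)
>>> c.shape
(23, 19, 13)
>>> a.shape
(19, 7)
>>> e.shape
()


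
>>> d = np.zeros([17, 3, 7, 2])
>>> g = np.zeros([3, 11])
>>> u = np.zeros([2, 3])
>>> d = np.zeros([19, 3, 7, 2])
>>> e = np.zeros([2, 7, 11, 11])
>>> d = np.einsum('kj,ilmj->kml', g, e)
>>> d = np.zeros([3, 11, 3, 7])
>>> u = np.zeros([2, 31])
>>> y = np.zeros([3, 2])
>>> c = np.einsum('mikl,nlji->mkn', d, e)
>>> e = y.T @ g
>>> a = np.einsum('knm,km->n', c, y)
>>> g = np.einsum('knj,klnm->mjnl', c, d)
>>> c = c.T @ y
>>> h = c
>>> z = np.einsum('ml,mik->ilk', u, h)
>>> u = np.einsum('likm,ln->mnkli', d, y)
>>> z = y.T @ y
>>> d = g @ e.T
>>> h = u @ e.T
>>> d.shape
(7, 2, 3, 2)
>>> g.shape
(7, 2, 3, 11)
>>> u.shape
(7, 2, 3, 3, 11)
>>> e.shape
(2, 11)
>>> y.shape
(3, 2)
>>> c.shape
(2, 3, 2)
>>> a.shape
(3,)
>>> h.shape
(7, 2, 3, 3, 2)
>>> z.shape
(2, 2)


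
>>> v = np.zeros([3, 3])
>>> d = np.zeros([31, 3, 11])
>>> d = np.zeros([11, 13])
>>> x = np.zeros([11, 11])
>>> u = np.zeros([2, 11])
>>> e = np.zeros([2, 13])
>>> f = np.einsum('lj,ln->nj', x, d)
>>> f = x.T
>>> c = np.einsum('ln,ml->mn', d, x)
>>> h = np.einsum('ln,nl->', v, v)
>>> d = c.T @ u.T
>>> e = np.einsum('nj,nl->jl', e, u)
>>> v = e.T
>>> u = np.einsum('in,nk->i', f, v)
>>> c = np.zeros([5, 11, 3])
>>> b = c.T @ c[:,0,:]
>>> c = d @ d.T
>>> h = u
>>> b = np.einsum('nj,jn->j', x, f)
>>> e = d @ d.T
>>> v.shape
(11, 13)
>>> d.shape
(13, 2)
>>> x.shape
(11, 11)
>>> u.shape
(11,)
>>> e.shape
(13, 13)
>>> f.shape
(11, 11)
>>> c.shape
(13, 13)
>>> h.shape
(11,)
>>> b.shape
(11,)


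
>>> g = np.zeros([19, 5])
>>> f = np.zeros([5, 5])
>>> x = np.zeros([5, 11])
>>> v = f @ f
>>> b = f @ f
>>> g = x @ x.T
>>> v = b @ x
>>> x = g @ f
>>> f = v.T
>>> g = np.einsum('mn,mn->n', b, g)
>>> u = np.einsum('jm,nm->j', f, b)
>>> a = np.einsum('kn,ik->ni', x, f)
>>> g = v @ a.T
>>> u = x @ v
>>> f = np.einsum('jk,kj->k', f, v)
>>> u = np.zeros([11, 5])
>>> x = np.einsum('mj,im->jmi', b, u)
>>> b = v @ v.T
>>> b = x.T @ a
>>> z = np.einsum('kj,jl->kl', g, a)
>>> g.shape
(5, 5)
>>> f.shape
(5,)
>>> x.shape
(5, 5, 11)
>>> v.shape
(5, 11)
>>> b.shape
(11, 5, 11)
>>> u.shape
(11, 5)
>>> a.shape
(5, 11)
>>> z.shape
(5, 11)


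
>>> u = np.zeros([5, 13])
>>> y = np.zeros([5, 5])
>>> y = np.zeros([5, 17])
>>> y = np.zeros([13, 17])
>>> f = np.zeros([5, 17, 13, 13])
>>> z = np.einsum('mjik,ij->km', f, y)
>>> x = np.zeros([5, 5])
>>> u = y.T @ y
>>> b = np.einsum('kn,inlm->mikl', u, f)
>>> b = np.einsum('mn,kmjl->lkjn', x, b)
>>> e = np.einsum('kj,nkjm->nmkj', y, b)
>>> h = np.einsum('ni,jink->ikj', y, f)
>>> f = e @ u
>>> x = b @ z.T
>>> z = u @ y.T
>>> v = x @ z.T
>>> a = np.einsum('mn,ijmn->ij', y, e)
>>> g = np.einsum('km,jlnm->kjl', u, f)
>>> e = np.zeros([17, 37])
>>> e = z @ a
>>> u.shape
(17, 17)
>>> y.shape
(13, 17)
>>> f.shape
(13, 5, 13, 17)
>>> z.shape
(17, 13)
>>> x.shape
(13, 13, 17, 13)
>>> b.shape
(13, 13, 17, 5)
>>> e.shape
(17, 5)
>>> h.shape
(17, 13, 5)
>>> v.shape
(13, 13, 17, 17)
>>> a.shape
(13, 5)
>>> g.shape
(17, 13, 5)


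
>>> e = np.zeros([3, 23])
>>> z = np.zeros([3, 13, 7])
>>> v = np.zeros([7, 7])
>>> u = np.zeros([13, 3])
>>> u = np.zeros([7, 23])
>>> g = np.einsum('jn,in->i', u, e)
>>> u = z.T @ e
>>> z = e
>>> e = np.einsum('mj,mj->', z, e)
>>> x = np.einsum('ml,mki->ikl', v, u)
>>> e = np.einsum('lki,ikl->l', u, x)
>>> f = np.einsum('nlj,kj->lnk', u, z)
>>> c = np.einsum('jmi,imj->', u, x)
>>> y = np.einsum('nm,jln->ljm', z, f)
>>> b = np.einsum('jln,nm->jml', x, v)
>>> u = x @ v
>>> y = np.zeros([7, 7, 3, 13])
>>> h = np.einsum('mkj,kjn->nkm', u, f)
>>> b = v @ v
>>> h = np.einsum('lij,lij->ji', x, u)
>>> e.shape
(7,)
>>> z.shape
(3, 23)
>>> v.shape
(7, 7)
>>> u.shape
(23, 13, 7)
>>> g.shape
(3,)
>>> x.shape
(23, 13, 7)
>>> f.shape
(13, 7, 3)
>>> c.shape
()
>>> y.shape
(7, 7, 3, 13)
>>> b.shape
(7, 7)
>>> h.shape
(7, 13)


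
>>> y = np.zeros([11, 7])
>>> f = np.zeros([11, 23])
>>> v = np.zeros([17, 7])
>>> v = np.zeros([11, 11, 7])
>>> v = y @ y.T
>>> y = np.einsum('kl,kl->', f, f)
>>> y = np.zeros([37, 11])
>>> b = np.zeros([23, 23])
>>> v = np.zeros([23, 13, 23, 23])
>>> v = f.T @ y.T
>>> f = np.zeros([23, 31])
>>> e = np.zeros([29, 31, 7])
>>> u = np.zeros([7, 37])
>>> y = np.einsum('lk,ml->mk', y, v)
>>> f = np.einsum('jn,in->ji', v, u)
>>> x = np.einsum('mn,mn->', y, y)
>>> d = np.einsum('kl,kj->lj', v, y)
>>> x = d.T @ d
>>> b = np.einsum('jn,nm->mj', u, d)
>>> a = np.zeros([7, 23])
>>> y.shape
(23, 11)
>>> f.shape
(23, 7)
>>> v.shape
(23, 37)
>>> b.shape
(11, 7)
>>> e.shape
(29, 31, 7)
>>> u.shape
(7, 37)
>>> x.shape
(11, 11)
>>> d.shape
(37, 11)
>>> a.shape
(7, 23)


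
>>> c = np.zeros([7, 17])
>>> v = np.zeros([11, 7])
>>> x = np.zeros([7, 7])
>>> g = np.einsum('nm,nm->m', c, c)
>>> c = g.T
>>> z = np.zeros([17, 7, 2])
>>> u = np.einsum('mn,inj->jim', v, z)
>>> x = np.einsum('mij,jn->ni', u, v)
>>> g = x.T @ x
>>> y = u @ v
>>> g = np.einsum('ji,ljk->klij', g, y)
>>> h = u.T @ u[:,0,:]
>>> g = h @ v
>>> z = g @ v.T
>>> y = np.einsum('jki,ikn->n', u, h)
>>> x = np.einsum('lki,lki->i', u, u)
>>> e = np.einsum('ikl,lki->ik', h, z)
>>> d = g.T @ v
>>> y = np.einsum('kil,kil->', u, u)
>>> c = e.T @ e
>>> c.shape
(17, 17)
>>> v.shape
(11, 7)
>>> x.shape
(11,)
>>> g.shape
(11, 17, 7)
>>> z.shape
(11, 17, 11)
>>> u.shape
(2, 17, 11)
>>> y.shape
()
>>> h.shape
(11, 17, 11)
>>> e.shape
(11, 17)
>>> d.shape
(7, 17, 7)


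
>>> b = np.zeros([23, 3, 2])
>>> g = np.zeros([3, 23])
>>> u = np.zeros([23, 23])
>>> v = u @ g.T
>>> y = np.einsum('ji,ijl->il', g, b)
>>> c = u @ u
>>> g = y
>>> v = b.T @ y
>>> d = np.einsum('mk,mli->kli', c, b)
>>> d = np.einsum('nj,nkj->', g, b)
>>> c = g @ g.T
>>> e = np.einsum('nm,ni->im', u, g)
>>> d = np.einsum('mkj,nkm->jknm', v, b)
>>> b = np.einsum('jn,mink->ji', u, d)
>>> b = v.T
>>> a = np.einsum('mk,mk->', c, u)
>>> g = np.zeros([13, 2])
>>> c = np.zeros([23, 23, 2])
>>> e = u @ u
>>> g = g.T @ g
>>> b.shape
(2, 3, 2)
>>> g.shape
(2, 2)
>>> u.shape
(23, 23)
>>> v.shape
(2, 3, 2)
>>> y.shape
(23, 2)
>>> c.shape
(23, 23, 2)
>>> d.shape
(2, 3, 23, 2)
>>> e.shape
(23, 23)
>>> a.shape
()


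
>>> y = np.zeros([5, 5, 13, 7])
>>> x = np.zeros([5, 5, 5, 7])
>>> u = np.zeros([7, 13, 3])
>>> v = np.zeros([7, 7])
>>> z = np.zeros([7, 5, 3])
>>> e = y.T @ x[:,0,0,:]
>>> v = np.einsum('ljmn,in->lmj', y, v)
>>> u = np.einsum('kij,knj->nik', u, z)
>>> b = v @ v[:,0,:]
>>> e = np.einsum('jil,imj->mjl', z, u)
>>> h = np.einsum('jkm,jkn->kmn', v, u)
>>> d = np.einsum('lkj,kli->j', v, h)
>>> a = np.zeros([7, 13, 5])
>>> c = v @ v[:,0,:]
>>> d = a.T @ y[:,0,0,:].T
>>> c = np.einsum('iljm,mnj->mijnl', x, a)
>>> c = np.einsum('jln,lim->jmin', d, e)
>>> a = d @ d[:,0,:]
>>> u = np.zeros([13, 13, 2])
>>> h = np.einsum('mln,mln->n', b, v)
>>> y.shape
(5, 5, 13, 7)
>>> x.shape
(5, 5, 5, 7)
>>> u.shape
(13, 13, 2)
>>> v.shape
(5, 13, 5)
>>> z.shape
(7, 5, 3)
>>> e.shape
(13, 7, 3)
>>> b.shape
(5, 13, 5)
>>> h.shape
(5,)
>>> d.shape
(5, 13, 5)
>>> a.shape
(5, 13, 5)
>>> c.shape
(5, 3, 7, 5)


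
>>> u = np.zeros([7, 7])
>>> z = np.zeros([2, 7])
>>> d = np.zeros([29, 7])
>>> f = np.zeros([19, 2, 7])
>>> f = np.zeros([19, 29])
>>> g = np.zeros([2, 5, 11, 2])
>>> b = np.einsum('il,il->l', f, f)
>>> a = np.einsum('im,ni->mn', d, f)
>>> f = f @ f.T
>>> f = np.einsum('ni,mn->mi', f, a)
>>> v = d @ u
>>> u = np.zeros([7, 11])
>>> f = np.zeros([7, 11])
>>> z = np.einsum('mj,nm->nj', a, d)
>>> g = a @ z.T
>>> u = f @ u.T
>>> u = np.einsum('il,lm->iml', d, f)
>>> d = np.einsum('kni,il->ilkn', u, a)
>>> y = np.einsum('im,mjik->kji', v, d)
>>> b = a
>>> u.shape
(29, 11, 7)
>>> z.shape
(29, 19)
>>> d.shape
(7, 19, 29, 11)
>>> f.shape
(7, 11)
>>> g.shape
(7, 29)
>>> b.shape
(7, 19)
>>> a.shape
(7, 19)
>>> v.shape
(29, 7)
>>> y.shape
(11, 19, 29)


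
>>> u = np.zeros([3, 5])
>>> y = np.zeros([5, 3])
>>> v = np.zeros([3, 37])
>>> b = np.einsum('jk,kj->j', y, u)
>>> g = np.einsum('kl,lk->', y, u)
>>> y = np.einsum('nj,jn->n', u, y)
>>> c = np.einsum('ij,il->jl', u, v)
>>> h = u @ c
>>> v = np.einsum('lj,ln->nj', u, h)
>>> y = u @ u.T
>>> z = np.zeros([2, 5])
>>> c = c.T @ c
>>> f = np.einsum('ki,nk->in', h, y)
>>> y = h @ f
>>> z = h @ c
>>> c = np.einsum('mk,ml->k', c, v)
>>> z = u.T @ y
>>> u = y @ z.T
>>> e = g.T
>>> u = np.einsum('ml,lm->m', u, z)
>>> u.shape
(3,)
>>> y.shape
(3, 3)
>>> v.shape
(37, 5)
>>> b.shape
(5,)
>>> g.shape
()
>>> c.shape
(37,)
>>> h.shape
(3, 37)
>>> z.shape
(5, 3)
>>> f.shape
(37, 3)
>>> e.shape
()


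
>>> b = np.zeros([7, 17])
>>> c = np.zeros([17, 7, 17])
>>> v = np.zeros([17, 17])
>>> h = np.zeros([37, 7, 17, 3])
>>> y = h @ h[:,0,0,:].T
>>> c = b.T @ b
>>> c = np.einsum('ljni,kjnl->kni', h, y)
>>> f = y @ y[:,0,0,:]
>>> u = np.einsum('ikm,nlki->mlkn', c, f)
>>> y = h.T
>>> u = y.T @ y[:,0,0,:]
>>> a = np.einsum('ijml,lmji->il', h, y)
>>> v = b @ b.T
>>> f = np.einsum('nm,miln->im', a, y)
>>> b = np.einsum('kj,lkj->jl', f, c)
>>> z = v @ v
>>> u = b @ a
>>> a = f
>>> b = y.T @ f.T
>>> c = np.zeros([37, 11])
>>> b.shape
(37, 7, 17, 17)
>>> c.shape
(37, 11)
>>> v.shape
(7, 7)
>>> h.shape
(37, 7, 17, 3)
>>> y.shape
(3, 17, 7, 37)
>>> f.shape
(17, 3)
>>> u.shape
(3, 3)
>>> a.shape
(17, 3)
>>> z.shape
(7, 7)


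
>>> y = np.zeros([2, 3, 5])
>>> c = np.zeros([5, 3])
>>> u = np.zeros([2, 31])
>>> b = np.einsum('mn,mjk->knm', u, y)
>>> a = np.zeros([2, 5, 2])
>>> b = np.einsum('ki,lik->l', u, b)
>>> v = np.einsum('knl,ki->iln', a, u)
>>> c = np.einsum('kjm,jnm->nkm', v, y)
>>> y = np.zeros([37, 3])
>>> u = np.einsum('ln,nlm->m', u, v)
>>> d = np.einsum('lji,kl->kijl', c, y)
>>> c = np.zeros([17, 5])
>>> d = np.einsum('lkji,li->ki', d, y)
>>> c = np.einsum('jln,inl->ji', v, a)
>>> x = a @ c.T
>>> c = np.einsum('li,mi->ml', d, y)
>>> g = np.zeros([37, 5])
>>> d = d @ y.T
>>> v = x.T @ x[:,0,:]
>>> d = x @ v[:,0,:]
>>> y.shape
(37, 3)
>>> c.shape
(37, 5)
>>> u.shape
(5,)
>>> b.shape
(5,)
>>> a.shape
(2, 5, 2)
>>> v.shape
(31, 5, 31)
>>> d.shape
(2, 5, 31)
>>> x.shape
(2, 5, 31)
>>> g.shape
(37, 5)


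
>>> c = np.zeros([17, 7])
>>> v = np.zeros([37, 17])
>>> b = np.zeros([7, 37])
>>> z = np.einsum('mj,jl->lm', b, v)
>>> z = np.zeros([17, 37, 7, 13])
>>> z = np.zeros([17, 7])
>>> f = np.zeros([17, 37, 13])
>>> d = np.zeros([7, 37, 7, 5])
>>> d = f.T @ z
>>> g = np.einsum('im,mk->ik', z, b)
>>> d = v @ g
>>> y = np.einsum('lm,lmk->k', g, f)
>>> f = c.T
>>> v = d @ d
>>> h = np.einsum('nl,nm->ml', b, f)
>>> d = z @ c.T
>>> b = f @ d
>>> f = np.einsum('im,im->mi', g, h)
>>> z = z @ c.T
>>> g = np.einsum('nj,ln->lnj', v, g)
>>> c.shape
(17, 7)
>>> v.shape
(37, 37)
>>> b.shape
(7, 17)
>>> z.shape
(17, 17)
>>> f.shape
(37, 17)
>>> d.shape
(17, 17)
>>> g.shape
(17, 37, 37)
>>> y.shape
(13,)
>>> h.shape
(17, 37)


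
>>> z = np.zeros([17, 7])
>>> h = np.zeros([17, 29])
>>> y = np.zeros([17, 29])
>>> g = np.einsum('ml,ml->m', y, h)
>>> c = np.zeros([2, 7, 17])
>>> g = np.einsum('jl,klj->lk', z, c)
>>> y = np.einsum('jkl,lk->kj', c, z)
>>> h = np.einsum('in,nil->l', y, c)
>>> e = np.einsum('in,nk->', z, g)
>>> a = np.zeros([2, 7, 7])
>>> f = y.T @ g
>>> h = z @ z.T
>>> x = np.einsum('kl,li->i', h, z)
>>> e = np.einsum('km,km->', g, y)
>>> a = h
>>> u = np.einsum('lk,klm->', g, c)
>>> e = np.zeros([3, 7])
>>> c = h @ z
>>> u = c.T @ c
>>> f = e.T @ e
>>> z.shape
(17, 7)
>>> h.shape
(17, 17)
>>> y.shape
(7, 2)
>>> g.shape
(7, 2)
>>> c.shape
(17, 7)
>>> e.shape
(3, 7)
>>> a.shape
(17, 17)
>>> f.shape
(7, 7)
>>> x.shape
(7,)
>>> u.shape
(7, 7)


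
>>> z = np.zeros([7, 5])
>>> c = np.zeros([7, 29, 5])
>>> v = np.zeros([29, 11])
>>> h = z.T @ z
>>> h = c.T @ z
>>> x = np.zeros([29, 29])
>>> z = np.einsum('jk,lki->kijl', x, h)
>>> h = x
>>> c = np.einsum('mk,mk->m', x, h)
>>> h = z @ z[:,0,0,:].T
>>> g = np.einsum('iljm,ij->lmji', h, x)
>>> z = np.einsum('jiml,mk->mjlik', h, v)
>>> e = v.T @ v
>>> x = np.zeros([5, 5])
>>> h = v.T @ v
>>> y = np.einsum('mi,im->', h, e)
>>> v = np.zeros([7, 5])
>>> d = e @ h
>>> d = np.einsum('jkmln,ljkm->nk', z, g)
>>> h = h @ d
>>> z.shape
(29, 29, 29, 5, 11)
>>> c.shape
(29,)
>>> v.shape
(7, 5)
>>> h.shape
(11, 29)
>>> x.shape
(5, 5)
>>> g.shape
(5, 29, 29, 29)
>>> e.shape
(11, 11)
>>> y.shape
()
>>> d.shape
(11, 29)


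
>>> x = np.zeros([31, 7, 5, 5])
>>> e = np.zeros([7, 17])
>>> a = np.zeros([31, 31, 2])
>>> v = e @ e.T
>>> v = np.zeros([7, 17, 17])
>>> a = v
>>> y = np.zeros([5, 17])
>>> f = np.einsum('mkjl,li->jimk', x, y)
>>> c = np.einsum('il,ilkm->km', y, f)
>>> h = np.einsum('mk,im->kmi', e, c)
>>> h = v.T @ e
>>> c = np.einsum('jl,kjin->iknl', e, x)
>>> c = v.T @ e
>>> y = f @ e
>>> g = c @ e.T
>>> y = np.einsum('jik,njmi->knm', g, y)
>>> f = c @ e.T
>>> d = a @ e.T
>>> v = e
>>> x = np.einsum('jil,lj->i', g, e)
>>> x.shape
(17,)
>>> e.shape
(7, 17)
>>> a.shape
(7, 17, 17)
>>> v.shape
(7, 17)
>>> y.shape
(7, 5, 31)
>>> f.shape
(17, 17, 7)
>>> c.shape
(17, 17, 17)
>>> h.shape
(17, 17, 17)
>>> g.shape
(17, 17, 7)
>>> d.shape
(7, 17, 7)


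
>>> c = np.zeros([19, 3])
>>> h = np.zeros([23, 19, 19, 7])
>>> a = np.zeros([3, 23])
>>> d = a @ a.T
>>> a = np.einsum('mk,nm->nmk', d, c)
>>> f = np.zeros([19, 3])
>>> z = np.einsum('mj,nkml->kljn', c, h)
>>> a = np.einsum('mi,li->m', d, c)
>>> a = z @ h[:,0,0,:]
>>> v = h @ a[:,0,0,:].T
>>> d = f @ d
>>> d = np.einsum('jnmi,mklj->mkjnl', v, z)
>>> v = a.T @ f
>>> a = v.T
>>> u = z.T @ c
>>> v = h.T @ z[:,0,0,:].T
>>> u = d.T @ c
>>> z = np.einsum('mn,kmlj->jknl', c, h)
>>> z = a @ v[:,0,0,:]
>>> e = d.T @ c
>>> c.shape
(19, 3)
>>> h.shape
(23, 19, 19, 7)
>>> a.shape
(3, 7, 3, 7)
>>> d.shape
(19, 7, 23, 19, 3)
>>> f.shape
(19, 3)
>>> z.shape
(3, 7, 3, 19)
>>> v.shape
(7, 19, 19, 19)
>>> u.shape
(3, 19, 23, 7, 3)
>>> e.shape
(3, 19, 23, 7, 3)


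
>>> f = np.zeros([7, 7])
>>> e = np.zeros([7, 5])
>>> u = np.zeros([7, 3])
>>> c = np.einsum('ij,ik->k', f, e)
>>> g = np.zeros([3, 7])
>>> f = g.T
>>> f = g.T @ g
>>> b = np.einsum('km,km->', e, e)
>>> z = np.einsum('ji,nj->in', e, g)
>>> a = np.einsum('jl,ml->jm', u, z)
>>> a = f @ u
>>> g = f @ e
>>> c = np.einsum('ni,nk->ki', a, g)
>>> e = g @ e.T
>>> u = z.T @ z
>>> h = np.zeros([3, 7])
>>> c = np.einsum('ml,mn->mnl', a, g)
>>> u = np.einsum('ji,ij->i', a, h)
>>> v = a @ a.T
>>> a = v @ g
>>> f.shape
(7, 7)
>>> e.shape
(7, 7)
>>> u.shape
(3,)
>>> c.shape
(7, 5, 3)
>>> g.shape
(7, 5)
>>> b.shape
()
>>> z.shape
(5, 3)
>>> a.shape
(7, 5)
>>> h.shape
(3, 7)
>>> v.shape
(7, 7)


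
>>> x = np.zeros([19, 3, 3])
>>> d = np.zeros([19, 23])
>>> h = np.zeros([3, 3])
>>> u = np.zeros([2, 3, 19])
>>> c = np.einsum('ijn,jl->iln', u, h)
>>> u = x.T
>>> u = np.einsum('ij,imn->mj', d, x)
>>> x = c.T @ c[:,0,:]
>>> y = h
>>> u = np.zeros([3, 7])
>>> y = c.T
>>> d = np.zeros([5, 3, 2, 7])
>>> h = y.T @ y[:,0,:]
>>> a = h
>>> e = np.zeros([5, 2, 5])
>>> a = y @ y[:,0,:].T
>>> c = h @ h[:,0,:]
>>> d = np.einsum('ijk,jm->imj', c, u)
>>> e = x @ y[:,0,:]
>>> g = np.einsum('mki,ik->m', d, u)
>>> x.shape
(19, 3, 19)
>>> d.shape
(2, 7, 3)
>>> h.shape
(2, 3, 2)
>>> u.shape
(3, 7)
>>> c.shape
(2, 3, 2)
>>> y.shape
(19, 3, 2)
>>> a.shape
(19, 3, 19)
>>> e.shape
(19, 3, 2)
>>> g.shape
(2,)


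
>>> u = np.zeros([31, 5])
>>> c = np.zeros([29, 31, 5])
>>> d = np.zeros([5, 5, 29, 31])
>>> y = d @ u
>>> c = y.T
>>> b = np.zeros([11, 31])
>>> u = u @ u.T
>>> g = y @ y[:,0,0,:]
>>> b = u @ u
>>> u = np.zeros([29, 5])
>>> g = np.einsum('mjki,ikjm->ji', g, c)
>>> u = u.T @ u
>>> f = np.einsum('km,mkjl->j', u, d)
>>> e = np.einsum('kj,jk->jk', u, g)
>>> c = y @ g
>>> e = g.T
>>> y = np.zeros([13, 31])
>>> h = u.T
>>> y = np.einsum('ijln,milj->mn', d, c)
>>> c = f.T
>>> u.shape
(5, 5)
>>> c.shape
(29,)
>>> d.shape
(5, 5, 29, 31)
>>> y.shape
(5, 31)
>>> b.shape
(31, 31)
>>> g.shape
(5, 5)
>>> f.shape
(29,)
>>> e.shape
(5, 5)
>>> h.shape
(5, 5)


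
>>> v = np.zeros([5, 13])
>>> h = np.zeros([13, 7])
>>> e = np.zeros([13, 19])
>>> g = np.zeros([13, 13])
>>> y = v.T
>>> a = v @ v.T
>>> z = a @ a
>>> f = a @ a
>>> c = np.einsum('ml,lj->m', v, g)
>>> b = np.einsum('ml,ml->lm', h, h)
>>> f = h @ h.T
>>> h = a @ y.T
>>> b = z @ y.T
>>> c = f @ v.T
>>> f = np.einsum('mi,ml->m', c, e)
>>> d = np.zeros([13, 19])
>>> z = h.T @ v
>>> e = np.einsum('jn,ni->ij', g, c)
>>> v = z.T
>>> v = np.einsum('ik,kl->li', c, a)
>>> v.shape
(5, 13)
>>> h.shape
(5, 13)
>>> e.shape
(5, 13)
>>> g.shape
(13, 13)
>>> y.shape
(13, 5)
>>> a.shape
(5, 5)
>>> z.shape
(13, 13)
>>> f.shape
(13,)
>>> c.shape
(13, 5)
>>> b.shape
(5, 13)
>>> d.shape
(13, 19)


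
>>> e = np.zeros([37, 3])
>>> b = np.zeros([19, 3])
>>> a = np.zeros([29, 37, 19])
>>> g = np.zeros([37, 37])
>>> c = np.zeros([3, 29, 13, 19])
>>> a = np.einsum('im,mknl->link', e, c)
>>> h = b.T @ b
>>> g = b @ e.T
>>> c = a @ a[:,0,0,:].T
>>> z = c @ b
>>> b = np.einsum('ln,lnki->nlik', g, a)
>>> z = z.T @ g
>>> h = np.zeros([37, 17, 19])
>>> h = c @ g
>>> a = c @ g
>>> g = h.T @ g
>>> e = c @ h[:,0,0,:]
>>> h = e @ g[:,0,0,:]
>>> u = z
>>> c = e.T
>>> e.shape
(19, 37, 13, 37)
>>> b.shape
(37, 19, 29, 13)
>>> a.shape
(19, 37, 13, 37)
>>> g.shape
(37, 13, 37, 37)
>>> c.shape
(37, 13, 37, 19)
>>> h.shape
(19, 37, 13, 37)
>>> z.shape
(3, 13, 37, 37)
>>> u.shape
(3, 13, 37, 37)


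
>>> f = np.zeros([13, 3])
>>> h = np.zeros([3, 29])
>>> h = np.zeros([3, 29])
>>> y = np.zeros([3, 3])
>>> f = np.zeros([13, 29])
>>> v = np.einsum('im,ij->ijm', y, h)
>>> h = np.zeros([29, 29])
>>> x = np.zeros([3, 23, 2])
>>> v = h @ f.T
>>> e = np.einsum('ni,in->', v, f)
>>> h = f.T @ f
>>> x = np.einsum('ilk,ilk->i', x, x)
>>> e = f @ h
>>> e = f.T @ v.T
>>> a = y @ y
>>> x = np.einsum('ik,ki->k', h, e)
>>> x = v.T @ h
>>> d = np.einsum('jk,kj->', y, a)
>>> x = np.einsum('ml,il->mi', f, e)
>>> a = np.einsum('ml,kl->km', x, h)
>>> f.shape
(13, 29)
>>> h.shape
(29, 29)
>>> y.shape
(3, 3)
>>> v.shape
(29, 13)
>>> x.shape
(13, 29)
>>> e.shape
(29, 29)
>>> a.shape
(29, 13)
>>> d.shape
()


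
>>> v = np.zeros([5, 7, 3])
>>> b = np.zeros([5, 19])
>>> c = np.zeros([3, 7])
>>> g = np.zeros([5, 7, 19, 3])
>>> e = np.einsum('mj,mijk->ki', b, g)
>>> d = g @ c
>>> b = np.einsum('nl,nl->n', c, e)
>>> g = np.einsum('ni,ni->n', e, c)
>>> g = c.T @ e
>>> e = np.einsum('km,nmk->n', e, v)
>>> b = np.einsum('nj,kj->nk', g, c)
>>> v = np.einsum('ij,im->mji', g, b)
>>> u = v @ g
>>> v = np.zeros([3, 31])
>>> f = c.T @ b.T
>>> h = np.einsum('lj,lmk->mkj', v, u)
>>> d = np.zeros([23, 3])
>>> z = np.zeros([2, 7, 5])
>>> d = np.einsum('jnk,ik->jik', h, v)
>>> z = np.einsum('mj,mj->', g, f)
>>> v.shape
(3, 31)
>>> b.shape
(7, 3)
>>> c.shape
(3, 7)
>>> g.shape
(7, 7)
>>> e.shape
(5,)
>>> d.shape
(7, 3, 31)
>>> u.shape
(3, 7, 7)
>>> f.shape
(7, 7)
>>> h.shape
(7, 7, 31)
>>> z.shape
()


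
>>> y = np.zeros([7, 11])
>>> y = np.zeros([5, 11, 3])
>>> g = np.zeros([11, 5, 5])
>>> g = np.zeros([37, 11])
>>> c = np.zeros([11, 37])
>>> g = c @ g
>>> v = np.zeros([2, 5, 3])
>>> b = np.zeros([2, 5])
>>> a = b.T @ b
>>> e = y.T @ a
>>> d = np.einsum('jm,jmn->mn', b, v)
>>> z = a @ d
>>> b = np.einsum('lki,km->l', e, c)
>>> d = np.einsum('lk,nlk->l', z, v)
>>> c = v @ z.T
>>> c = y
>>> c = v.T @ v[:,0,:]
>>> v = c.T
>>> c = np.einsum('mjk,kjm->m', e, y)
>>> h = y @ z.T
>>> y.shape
(5, 11, 3)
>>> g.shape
(11, 11)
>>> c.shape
(3,)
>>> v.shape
(3, 5, 3)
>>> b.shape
(3,)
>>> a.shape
(5, 5)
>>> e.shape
(3, 11, 5)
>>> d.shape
(5,)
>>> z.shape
(5, 3)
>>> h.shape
(5, 11, 5)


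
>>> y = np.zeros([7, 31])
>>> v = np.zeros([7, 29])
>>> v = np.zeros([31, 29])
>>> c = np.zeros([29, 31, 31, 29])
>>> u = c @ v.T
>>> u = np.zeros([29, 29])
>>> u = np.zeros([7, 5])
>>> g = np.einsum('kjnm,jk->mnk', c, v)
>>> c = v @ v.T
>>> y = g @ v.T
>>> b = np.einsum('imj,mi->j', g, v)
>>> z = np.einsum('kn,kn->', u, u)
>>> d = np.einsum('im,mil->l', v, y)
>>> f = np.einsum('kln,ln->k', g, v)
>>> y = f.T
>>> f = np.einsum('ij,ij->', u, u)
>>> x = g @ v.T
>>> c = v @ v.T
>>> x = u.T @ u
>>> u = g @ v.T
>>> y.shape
(29,)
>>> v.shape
(31, 29)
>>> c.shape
(31, 31)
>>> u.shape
(29, 31, 31)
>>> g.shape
(29, 31, 29)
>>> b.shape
(29,)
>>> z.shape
()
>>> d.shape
(31,)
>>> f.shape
()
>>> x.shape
(5, 5)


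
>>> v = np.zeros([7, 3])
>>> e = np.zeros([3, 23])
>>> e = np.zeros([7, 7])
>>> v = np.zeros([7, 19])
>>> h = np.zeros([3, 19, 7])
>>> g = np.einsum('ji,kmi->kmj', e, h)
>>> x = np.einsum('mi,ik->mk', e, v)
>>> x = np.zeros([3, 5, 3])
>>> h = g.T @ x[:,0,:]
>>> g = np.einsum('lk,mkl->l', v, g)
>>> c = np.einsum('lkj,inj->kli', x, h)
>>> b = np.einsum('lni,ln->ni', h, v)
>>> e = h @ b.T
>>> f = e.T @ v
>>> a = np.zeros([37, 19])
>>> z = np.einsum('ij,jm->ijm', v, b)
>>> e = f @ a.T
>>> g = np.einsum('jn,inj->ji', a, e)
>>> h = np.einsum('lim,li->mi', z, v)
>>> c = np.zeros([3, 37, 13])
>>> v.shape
(7, 19)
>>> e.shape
(19, 19, 37)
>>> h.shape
(3, 19)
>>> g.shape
(37, 19)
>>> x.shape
(3, 5, 3)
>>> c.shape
(3, 37, 13)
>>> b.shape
(19, 3)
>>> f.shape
(19, 19, 19)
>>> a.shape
(37, 19)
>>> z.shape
(7, 19, 3)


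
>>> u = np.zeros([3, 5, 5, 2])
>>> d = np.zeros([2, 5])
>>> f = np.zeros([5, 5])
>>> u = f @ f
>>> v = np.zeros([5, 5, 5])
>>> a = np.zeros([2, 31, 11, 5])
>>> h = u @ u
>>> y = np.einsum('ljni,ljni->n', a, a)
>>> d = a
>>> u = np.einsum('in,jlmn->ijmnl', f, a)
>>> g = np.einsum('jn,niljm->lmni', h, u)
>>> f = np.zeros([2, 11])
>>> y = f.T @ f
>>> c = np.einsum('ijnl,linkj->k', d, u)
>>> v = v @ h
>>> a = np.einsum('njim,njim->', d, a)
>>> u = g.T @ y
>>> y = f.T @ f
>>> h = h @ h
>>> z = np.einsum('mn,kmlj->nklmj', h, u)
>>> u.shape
(2, 5, 31, 11)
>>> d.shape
(2, 31, 11, 5)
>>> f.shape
(2, 11)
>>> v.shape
(5, 5, 5)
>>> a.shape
()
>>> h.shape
(5, 5)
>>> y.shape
(11, 11)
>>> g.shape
(11, 31, 5, 2)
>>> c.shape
(5,)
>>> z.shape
(5, 2, 31, 5, 11)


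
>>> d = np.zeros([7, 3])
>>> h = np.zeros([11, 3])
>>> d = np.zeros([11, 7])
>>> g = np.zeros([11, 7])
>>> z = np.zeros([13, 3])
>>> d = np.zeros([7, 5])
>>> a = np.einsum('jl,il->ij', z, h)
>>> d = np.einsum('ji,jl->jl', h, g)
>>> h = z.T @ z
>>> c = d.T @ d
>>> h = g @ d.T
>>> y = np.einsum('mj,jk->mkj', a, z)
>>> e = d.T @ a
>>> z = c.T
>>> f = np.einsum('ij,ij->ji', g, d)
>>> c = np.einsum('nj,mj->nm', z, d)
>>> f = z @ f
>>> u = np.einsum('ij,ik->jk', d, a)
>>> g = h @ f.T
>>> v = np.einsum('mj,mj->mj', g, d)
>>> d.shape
(11, 7)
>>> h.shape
(11, 11)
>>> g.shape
(11, 7)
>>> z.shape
(7, 7)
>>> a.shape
(11, 13)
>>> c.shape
(7, 11)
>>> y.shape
(11, 3, 13)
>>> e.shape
(7, 13)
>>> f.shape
(7, 11)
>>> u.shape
(7, 13)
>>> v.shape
(11, 7)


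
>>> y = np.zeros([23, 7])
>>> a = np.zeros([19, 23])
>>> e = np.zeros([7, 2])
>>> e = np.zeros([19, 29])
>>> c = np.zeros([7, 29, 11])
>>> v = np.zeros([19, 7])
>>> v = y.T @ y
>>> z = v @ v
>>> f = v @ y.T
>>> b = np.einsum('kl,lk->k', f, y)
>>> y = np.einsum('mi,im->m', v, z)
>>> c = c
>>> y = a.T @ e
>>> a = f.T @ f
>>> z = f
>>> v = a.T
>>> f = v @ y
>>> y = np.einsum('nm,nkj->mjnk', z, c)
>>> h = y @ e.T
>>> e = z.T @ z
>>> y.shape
(23, 11, 7, 29)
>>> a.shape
(23, 23)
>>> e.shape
(23, 23)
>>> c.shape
(7, 29, 11)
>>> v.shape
(23, 23)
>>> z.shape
(7, 23)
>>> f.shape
(23, 29)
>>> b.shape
(7,)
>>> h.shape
(23, 11, 7, 19)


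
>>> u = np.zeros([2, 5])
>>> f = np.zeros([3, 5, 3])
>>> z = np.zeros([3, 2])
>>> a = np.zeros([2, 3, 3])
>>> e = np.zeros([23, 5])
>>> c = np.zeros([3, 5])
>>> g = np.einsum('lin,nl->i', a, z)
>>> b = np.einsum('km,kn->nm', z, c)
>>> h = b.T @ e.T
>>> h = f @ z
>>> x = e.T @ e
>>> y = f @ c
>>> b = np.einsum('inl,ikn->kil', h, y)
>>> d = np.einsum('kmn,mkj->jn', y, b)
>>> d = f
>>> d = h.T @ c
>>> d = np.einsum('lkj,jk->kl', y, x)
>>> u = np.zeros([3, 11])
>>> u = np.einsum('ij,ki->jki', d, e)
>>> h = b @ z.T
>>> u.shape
(3, 23, 5)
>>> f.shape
(3, 5, 3)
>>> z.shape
(3, 2)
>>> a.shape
(2, 3, 3)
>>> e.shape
(23, 5)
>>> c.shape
(3, 5)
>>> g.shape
(3,)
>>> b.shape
(5, 3, 2)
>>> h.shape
(5, 3, 3)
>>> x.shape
(5, 5)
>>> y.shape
(3, 5, 5)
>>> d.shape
(5, 3)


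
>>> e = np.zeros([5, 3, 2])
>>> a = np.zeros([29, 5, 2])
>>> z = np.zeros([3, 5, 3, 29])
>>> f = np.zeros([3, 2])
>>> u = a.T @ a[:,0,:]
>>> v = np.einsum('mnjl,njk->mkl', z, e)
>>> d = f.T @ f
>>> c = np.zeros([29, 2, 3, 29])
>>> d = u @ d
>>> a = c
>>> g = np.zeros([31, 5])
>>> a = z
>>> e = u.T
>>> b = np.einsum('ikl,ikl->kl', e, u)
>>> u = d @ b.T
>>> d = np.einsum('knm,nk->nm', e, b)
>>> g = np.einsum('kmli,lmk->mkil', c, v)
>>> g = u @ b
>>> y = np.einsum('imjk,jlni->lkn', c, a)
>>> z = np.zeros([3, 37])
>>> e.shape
(2, 5, 2)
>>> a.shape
(3, 5, 3, 29)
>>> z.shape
(3, 37)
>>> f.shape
(3, 2)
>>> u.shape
(2, 5, 5)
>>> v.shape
(3, 2, 29)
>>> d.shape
(5, 2)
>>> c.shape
(29, 2, 3, 29)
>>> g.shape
(2, 5, 2)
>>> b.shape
(5, 2)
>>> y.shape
(5, 29, 3)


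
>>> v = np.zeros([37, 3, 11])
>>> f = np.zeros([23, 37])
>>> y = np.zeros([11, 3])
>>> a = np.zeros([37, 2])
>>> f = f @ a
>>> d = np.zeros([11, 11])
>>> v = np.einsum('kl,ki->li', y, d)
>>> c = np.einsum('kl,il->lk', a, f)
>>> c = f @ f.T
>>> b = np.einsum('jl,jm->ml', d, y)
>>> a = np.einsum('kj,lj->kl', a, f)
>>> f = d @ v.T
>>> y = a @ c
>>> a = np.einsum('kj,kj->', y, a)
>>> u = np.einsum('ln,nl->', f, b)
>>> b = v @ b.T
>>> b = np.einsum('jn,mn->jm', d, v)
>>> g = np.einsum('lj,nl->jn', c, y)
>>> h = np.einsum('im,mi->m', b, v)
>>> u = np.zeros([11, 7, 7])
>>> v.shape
(3, 11)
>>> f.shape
(11, 3)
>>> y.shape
(37, 23)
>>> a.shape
()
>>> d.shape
(11, 11)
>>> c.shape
(23, 23)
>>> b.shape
(11, 3)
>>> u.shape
(11, 7, 7)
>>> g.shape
(23, 37)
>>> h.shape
(3,)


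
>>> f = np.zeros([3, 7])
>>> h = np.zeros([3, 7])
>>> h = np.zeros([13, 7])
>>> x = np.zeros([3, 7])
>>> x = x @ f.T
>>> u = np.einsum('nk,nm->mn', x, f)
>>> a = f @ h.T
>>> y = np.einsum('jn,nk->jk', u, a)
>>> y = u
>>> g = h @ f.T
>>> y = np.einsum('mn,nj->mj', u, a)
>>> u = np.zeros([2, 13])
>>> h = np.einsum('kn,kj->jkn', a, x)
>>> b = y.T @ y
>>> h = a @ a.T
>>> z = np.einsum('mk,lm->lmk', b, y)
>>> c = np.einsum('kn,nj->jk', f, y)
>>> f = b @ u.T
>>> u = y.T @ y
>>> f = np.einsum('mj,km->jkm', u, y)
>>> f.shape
(13, 7, 13)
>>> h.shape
(3, 3)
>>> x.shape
(3, 3)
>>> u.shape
(13, 13)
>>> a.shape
(3, 13)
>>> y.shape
(7, 13)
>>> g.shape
(13, 3)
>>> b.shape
(13, 13)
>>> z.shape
(7, 13, 13)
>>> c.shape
(13, 3)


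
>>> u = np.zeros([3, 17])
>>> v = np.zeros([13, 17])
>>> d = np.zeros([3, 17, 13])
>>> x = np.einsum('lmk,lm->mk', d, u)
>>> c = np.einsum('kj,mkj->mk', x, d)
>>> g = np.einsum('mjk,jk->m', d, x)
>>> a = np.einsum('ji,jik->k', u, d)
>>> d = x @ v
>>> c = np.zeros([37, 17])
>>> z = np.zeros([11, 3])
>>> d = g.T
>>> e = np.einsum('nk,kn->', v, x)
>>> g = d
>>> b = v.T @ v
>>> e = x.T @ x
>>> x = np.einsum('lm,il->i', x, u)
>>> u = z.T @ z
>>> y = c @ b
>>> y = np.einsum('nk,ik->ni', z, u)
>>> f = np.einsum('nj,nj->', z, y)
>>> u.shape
(3, 3)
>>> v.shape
(13, 17)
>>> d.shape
(3,)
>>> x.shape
(3,)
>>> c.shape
(37, 17)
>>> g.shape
(3,)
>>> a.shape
(13,)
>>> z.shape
(11, 3)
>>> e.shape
(13, 13)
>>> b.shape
(17, 17)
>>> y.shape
(11, 3)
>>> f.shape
()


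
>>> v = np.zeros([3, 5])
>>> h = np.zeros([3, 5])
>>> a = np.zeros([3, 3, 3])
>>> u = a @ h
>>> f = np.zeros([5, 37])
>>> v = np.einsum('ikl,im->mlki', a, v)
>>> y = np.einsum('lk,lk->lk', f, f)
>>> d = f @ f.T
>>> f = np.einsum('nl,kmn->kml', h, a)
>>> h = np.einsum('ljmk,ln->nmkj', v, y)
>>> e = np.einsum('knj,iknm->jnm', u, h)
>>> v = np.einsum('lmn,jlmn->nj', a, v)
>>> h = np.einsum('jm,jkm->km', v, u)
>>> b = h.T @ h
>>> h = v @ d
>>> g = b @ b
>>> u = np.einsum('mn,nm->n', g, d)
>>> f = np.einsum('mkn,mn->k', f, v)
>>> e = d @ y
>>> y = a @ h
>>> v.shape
(3, 5)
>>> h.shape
(3, 5)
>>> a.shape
(3, 3, 3)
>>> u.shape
(5,)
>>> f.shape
(3,)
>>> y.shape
(3, 3, 5)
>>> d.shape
(5, 5)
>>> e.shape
(5, 37)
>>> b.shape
(5, 5)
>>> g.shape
(5, 5)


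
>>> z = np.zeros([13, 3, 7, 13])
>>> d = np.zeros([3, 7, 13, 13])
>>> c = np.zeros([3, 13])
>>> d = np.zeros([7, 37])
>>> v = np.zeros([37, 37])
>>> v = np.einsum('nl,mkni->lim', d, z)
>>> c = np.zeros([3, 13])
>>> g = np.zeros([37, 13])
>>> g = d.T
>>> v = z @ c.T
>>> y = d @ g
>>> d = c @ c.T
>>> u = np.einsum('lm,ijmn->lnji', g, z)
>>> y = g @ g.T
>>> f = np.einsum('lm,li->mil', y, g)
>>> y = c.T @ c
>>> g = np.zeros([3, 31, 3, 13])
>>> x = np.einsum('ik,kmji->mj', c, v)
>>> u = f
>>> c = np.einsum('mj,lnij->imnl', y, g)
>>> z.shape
(13, 3, 7, 13)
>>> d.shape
(3, 3)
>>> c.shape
(3, 13, 31, 3)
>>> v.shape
(13, 3, 7, 3)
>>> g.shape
(3, 31, 3, 13)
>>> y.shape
(13, 13)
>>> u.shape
(37, 7, 37)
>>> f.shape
(37, 7, 37)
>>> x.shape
(3, 7)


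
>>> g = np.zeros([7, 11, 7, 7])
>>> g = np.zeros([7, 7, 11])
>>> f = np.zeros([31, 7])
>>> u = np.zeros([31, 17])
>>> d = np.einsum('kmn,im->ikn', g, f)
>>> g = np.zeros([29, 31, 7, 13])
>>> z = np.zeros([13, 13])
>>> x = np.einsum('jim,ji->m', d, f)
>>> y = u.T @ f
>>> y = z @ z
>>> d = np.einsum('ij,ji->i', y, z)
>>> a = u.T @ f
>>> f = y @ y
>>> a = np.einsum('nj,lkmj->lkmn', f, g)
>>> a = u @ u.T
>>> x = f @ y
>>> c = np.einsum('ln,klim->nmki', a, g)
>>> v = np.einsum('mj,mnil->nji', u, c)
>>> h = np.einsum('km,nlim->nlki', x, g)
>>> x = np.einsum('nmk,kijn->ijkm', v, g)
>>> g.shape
(29, 31, 7, 13)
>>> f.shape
(13, 13)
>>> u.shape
(31, 17)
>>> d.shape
(13,)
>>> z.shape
(13, 13)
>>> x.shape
(31, 7, 29, 17)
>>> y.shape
(13, 13)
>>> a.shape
(31, 31)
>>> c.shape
(31, 13, 29, 7)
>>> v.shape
(13, 17, 29)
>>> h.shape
(29, 31, 13, 7)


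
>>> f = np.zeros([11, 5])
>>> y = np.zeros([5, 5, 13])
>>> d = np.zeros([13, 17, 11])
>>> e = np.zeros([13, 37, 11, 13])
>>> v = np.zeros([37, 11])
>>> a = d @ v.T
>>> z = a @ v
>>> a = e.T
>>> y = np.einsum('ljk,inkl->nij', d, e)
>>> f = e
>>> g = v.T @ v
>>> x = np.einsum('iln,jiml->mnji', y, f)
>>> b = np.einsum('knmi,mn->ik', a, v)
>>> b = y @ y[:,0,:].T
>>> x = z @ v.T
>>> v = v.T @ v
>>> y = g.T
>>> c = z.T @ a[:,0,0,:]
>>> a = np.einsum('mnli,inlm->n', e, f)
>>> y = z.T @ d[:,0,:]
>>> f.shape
(13, 37, 11, 13)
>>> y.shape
(11, 17, 11)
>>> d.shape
(13, 17, 11)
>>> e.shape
(13, 37, 11, 13)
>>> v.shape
(11, 11)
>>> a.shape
(37,)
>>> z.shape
(13, 17, 11)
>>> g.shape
(11, 11)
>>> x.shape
(13, 17, 37)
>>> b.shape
(37, 13, 37)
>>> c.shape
(11, 17, 13)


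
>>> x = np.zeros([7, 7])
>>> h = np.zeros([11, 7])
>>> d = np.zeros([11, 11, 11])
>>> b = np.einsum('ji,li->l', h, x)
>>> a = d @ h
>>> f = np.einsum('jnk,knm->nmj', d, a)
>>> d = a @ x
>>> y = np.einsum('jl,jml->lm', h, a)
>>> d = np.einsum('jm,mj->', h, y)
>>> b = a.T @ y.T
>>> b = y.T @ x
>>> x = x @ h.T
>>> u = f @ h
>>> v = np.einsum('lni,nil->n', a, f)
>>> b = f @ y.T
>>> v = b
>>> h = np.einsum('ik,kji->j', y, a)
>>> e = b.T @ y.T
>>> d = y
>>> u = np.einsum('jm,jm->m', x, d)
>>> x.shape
(7, 11)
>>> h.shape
(11,)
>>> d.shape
(7, 11)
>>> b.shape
(11, 7, 7)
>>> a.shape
(11, 11, 7)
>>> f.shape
(11, 7, 11)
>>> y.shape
(7, 11)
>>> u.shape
(11,)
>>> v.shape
(11, 7, 7)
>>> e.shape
(7, 7, 7)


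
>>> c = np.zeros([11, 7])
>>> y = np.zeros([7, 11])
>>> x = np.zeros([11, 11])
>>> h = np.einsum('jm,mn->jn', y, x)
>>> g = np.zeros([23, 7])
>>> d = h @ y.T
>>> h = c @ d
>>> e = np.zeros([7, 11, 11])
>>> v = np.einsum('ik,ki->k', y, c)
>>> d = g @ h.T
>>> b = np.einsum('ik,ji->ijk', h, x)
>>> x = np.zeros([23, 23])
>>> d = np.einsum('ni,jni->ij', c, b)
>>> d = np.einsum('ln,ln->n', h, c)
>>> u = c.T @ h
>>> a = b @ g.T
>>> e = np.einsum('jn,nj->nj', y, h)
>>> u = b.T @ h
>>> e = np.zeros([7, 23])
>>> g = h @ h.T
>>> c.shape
(11, 7)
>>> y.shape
(7, 11)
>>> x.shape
(23, 23)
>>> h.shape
(11, 7)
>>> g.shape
(11, 11)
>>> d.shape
(7,)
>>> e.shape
(7, 23)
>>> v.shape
(11,)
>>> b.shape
(11, 11, 7)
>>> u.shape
(7, 11, 7)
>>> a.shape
(11, 11, 23)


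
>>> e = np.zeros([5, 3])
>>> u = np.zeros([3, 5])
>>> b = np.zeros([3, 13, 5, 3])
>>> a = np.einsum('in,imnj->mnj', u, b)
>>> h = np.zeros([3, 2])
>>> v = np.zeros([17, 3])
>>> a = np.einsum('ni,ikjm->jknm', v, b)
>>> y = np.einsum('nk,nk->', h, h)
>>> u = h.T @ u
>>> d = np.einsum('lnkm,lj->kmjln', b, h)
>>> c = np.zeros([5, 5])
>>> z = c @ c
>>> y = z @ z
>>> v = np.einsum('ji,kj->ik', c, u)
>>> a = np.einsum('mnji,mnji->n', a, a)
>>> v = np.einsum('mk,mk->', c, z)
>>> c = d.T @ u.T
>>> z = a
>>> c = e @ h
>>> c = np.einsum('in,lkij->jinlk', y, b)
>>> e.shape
(5, 3)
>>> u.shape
(2, 5)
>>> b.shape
(3, 13, 5, 3)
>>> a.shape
(13,)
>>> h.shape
(3, 2)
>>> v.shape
()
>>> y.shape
(5, 5)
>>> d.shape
(5, 3, 2, 3, 13)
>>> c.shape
(3, 5, 5, 3, 13)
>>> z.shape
(13,)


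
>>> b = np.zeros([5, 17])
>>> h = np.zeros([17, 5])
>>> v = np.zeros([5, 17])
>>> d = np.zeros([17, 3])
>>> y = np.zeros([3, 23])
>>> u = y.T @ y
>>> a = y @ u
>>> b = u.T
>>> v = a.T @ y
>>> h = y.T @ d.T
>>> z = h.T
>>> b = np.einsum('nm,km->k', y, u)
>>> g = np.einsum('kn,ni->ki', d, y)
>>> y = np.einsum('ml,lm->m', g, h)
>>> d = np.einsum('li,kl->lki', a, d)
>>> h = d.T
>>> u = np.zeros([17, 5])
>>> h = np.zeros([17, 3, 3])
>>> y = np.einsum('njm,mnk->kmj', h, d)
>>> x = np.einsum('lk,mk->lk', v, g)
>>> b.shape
(23,)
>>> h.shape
(17, 3, 3)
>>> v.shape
(23, 23)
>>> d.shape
(3, 17, 23)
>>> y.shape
(23, 3, 3)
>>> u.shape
(17, 5)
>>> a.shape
(3, 23)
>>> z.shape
(17, 23)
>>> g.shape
(17, 23)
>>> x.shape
(23, 23)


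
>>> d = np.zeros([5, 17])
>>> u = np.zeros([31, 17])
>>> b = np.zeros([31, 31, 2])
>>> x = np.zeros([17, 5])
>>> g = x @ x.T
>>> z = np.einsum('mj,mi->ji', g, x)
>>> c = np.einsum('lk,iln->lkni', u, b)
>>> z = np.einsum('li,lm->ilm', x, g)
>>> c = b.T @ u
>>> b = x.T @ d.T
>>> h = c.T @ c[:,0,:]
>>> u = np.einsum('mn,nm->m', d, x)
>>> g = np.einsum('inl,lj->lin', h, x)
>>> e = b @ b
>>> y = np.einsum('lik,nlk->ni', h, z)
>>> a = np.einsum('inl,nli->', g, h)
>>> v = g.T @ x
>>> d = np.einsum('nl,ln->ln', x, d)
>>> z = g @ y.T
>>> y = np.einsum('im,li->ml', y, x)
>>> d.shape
(5, 17)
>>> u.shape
(5,)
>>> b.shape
(5, 5)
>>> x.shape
(17, 5)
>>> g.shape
(17, 17, 31)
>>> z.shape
(17, 17, 5)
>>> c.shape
(2, 31, 17)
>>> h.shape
(17, 31, 17)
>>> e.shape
(5, 5)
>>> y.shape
(31, 17)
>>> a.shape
()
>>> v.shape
(31, 17, 5)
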